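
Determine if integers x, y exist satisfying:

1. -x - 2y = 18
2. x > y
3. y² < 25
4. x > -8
No

A contradictory subset is {-x - 2y = 18, x > y, y² < 25}. No integer assignment can satisfy these jointly:

  - -x - 2y = 18: is a linear equation tying the variables together
  - x > y: bounds one variable relative to another variable
  - y² < 25: restricts y to |y| ≤ 4

Propagating the comparison: x > y and y ≥ -4 give x ≥ -3. Range argument: with x ∈ [-3, ∞], y ∈ [-4, 4], the left side of the equation is at most 11, but the right side is 18 > 11. No integer solution exists.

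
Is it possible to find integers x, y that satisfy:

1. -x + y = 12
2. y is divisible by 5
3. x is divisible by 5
No

The full constraint system is jointly infeasible over the integers. Each constraint and what it forces:

  - -x + y = 12: is a linear equation tying the variables together
  - y is divisible by 5: restricts y to multiples of 5
  - x is divisible by 5: restricts x to multiples of 5

Modular obstruction: writing x = 5x' and writing y = 5y', every remaining term of the linear equation is divisible by 5, so the left side is ≡ 0 (mod 5); but the right side 12 ≡ 2 (mod 5). No integers can satisfy it.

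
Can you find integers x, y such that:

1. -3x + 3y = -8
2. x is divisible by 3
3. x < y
No

Even the single constraint (-3x + 3y = -8) is infeasible over the integers.

  - -3x + 3y = -8: every term on the left is divisible by 3, so the LHS ≡ 0 (mod 3), but the RHS -8 is not — no integer solution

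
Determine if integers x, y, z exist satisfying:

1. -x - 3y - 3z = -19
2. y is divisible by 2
Yes

Take x = 1, y = 0, z = 6. Substituting into each constraint:
  (1) (-1) - 3(0) - 3(6) = -19 ✓
  (2) 0 = 2 × 0, remainder 0 ✓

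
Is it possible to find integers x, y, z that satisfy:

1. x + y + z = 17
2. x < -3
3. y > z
Yes

Take x = -4, y = 21, z = 0. Substituting into each constraint:
  (1) (-4) + 21 + 0 = 17 ✓
  (2) -4 < -3 ✓
  (3) 21 > 0 ✓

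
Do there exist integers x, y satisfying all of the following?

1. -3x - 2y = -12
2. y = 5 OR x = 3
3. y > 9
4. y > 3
No

A contradictory subset is {-3x - 2y = -12, y = 5 OR x = 3, y > 9}. No integer assignment can satisfy these jointly:

  - -3x - 2y = -12: is a linear equation tying the variables together
  - y = 5 OR x = 3: forces a choice: either y = 5 or x = 3
  - y > 9: bounds one variable relative to a constant

Split on the disjunction (y = 5 OR x = 3):
  • If y = 5: this contradicts the bound y ≥ 10.
  • If x = 3: with x = 3, every remaining term of the linear equation is divisible by 2, so the left side is ≡ 0 (mod 2); but the right side -3 ≡ 1 (mod 2). No integers can satisfy it.
Both branches are infeasible, so the system has no integer solution.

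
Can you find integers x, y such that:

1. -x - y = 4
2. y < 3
Yes

Take x = 0, y = -4. Substituting into each constraint:
  (1) 0 + 4 = 4 ✓
  (2) -4 < 3 ✓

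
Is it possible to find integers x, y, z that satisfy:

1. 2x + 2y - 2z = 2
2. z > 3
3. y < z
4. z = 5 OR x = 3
Yes

Take x = 3, y = 2, z = 4. Substituting into each constraint:
  (1) 2(3) + 2(2) - 2(4) = 2 ✓
  (2) 4 > 3 ✓
  (3) 2 < 4 ✓
  (4) x = 3, target 3 ✓ (second branch holds)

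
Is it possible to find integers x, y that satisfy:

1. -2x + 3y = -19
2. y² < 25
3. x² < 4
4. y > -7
No

A contradictory subset is {-2x + 3y = -19, y² < 25, x² < 4}. No integer assignment can satisfy these jointly:

  - -2x + 3y = -19: is a linear equation tying the variables together
  - y² < 25: restricts y to |y| ≤ 4
  - x² < 4: restricts x to |x| ≤ 1

Range argument: with x ∈ [-1, 1], y ∈ [-4, 4], the left side of the equation is at least -14, but the right side is -19 < -14. No integer solution exists.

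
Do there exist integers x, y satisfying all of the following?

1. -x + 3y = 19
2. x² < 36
Yes

Take x = -1, y = 6. Substituting into each constraint:
  (1) 1 + 3(6) = 19 ✓
  (2) x² = (-1)² = 1, and 1 < 36 ✓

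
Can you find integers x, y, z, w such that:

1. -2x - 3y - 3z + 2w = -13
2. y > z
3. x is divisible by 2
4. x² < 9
Yes

Take x = 0, y = 0, z = -1, w = -8. Substituting into each constraint:
  (1) -2(0) - 3(0) - 3(-1) + 2(-8) = -13 ✓
  (2) 0 > -1 ✓
  (3) 0 = 2 × 0, remainder 0 ✓
  (4) x² = (0)² = 0, and 0 < 9 ✓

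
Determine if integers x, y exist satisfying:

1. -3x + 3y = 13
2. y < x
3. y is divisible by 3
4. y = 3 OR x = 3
No

Even the single constraint (-3x + 3y = 13) is infeasible over the integers.

  - -3x + 3y = 13: every term on the left is divisible by 3, so the LHS ≡ 0 (mod 3), but the RHS 13 is not — no integer solution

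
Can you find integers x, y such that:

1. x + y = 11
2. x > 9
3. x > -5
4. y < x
Yes

Take x = 11, y = 0. Substituting into each constraint:
  (1) 11 + 0 = 11 ✓
  (2) 11 > 9 ✓
  (3) 11 > -5 ✓
  (4) 0 < 11 ✓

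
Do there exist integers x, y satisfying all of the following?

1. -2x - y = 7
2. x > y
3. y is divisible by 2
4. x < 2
No

A contradictory subset is {-2x - y = 7, y is divisible by 2}. No integer assignment can satisfy these jointly:

  - -2x - y = 7: is a linear equation tying the variables together
  - y is divisible by 2: restricts y to multiples of 2

Modular obstruction: writing y = 2y', every remaining term of the linear equation is divisible by 2, so the left side is ≡ 0 (mod 2); but the right side 7 ≡ 1 (mod 2). No integers can satisfy it.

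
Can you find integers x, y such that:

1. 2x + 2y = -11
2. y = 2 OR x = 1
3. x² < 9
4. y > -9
No

Even the single constraint (2x + 2y = -11) is infeasible over the integers.

  - 2x + 2y = -11: every term on the left is divisible by 2, so the LHS ≡ 0 (mod 2), but the RHS -11 is not — no integer solution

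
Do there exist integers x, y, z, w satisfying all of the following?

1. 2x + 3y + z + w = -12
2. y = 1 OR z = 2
Yes

Take x = -8, y = 1, z = 1, w = 0. Substituting into each constraint:
  (1) 2(-8) + 3(1) + 1 + 0 = -12 ✓
  (2) y = 1, target 1 ✓ (first branch holds)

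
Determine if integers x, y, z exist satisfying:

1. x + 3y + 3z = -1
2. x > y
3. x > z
Yes

Take x = 2, y = -2, z = 1. Substituting into each constraint:
  (1) 2 + 3(-2) + 3(1) = -1 ✓
  (2) 2 > -2 ✓
  (3) 2 > 1 ✓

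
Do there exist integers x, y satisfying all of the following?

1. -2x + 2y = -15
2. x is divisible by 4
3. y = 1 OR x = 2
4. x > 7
No

Even the single constraint (-2x + 2y = -15) is infeasible over the integers.

  - -2x + 2y = -15: every term on the left is divisible by 2, so the LHS ≡ 0 (mod 2), but the RHS -15 is not — no integer solution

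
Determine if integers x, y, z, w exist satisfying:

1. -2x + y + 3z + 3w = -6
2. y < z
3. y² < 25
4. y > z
No

A contradictory subset is {y < z, y > z}. No integer assignment can satisfy these jointly:

  - y < z: bounds one variable relative to another variable
  - y > z: bounds one variable relative to another variable

Direct contradiction: z > y and y > z cannot both hold.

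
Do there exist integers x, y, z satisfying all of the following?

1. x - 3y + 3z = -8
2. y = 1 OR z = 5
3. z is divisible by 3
Yes

Take x = -5, y = 1, z = 0. Substituting into each constraint:
  (1) (-5) - 3(1) + 3(0) = -8 ✓
  (2) y = 1, target 1 ✓ (first branch holds)
  (3) 0 = 3 × 0, remainder 0 ✓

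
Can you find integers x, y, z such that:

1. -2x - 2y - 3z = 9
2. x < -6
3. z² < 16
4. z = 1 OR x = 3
Yes

Take x = -7, y = 1, z = 1. Substituting into each constraint:
  (1) -2(-7) - 2(1) - 3(1) = 9 ✓
  (2) -7 < -6 ✓
  (3) z² = (1)² = 1, and 1 < 16 ✓
  (4) z = 1, target 1 ✓ (first branch holds)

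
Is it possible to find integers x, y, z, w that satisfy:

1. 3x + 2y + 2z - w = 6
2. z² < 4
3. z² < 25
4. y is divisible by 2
Yes

Take x = 0, y = 0, z = 0, w = -6. Substituting into each constraint:
  (1) 3(0) + 2(0) + 2(0) + 6 = 6 ✓
  (2) z² = (0)² = 0, and 0 < 4 ✓
  (3) z² = (0)² = 0, and 0 < 25 ✓
  (4) 0 = 2 × 0, remainder 0 ✓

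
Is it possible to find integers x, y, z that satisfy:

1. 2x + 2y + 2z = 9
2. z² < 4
No

Even the single constraint (2x + 2y + 2z = 9) is infeasible over the integers.

  - 2x + 2y + 2z = 9: every term on the left is divisible by 2, so the LHS ≡ 0 (mod 2), but the RHS 9 is not — no integer solution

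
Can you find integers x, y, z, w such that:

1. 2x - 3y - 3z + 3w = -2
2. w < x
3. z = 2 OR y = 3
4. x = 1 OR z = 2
Yes

Take x = -1, y = -4, z = 2, w = -2. Substituting into each constraint:
  (1) 2(-1) - 3(-4) - 3(2) + 3(-2) = -2 ✓
  (2) -2 < -1 ✓
  (3) z = 2, target 2 ✓ (first branch holds)
  (4) z = 2, target 2 ✓ (second branch holds)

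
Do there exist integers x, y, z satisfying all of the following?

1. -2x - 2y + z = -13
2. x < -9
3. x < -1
Yes

Take x = -10, y = 0, z = -33. Substituting into each constraint:
  (1) -2(-10) - 2(0) + (-33) = -13 ✓
  (2) -10 < -9 ✓
  (3) -10 < -1 ✓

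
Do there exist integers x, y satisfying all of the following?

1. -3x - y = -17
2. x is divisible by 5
Yes

Take x = 0, y = 17. Substituting into each constraint:
  (1) -3(0) + (-17) = -17 ✓
  (2) 0 = 5 × 0, remainder 0 ✓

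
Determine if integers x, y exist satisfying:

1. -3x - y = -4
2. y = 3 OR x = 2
Yes

Take x = 2, y = -2. Substituting into each constraint:
  (1) -3(2) + 2 = -4 ✓
  (2) x = 2, target 2 ✓ (second branch holds)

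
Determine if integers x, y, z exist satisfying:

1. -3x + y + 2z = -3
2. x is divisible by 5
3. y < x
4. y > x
No

A contradictory subset is {y < x, y > x}. No integer assignment can satisfy these jointly:

  - y < x: bounds one variable relative to another variable
  - y > x: bounds one variable relative to another variable

Direct contradiction: x > y and y > x cannot both hold.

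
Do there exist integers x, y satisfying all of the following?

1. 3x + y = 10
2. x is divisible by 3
Yes

Take x = 0, y = 10. Substituting into each constraint:
  (1) 3(0) + 10 = 10 ✓
  (2) 0 = 3 × 0, remainder 0 ✓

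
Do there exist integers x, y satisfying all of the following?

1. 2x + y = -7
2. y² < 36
Yes

Take x = -3, y = -1. Substituting into each constraint:
  (1) 2(-3) + (-1) = -7 ✓
  (2) y² = (-1)² = 1, and 1 < 36 ✓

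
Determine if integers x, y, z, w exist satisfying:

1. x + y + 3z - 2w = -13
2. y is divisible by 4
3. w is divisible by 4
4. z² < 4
Yes

Take x = -13, y = 0, z = 0, w = 0. Substituting into each constraint:
  (1) (-13) + 0 + 3(0) - 2(0) = -13 ✓
  (2) 0 = 4 × 0, remainder 0 ✓
  (3) 0 = 4 × 0, remainder 0 ✓
  (4) z² = (0)² = 0, and 0 < 4 ✓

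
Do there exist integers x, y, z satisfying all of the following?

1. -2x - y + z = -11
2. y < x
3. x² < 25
Yes

Take x = 0, y = -1, z = -12. Substituting into each constraint:
  (1) -2(0) + 1 + (-12) = -11 ✓
  (2) -1 < 0 ✓
  (3) x² = (0)² = 0, and 0 < 25 ✓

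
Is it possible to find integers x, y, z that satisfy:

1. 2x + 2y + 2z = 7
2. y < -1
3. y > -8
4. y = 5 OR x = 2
No

Even the single constraint (2x + 2y + 2z = 7) is infeasible over the integers.

  - 2x + 2y + 2z = 7: every term on the left is divisible by 2, so the LHS ≡ 0 (mod 2), but the RHS 7 is not — no integer solution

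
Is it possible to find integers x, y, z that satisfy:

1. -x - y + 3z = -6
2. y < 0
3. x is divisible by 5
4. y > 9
No

A contradictory subset is {y < 0, y > 9}. No integer assignment can satisfy these jointly:

  - y < 0: bounds one variable relative to a constant
  - y > 9: bounds one variable relative to a constant

Direct contradiction: the bounds on y require y ≥ 10 and y ≤ -1 simultaneously, which is empty.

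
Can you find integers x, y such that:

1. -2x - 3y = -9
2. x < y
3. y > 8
Yes

Take x = -9, y = 9. Substituting into each constraint:
  (1) -2(-9) - 3(9) = -9 ✓
  (2) -9 < 9 ✓
  (3) 9 > 8 ✓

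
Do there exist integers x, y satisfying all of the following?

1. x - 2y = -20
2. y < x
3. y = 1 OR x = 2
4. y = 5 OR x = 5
No

A contradictory subset is {x - 2y = -20, y < x, y = 5 OR x = 5}. No integer assignment can satisfy these jointly:

  - x - 2y = -20: is a linear equation tying the variables together
  - y < x: bounds one variable relative to another variable
  - y = 5 OR x = 5: forces a choice: either y = 5 or x = 5

Split on the disjunction (y = 5 OR x = 5):
  • If y = 5: the equation forces x = -10, giving (y, x) = (5, -10), which violates x > y.
  • If x = 5: with x = 5, every remaining term of the linear equation is divisible by 2, so the left side is ≡ 0 (mod 2); but the right side -25 ≡ 1 (mod 2). No integers can satisfy it.
Both branches are infeasible, so the system has no integer solution.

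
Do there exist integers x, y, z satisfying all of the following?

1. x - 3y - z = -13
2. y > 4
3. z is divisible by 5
Yes

Take x = 2, y = 5, z = 0. Substituting into each constraint:
  (1) 2 - 3(5) + 0 = -13 ✓
  (2) 5 > 4 ✓
  (3) 0 = 5 × 0, remainder 0 ✓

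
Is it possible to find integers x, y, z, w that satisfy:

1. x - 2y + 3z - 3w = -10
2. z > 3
Yes

Take x = 0, y = 11, z = 4, w = 0. Substituting into each constraint:
  (1) 0 - 2(11) + 3(4) - 3(0) = -10 ✓
  (2) 4 > 3 ✓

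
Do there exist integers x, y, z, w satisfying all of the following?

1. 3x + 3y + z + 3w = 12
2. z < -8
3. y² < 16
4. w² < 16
Yes

Take x = 5, y = 2, z = -9, w = 0. Substituting into each constraint:
  (1) 3(5) + 3(2) + (-9) + 3(0) = 12 ✓
  (2) -9 < -8 ✓
  (3) y² = (2)² = 4, and 4 < 16 ✓
  (4) w² = (0)² = 0, and 0 < 16 ✓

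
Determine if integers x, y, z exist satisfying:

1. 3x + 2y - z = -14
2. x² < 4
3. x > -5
Yes

Take x = 0, y = -7, z = 0. Substituting into each constraint:
  (1) 3(0) + 2(-7) + 0 = -14 ✓
  (2) x² = (0)² = 0, and 0 < 4 ✓
  (3) 0 > -5 ✓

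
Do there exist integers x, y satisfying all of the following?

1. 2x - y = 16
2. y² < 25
Yes

Take x = 8, y = 0. Substituting into each constraint:
  (1) 2(8) + 0 = 16 ✓
  (2) y² = (0)² = 0, and 0 < 25 ✓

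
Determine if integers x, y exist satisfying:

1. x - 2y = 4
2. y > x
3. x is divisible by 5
Yes

Take x = -10, y = -7. Substituting into each constraint:
  (1) (-10) - 2(-7) = 4 ✓
  (2) -7 > -10 ✓
  (3) -10 = 5 × -2, remainder 0 ✓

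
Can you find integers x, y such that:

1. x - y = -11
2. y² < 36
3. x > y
No

A contradictory subset is {x - y = -11, x > y}. No integer assignment can satisfy these jointly:

  - x - y = -11: is a linear equation tying the variables together
  - x > y: bounds one variable relative to another variable

From the equation, x − y = -11, i.e. x − y = -11; but x > y requires x − y ≥ 1. Contradiction.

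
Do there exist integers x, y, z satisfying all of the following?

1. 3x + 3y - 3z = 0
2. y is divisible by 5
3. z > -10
Yes

Take x = 0, y = 0, z = 0. Substituting into each constraint:
  (1) 3(0) + 3(0) - 3(0) = 0 ✓
  (2) 0 = 5 × 0, remainder 0 ✓
  (3) 0 > -10 ✓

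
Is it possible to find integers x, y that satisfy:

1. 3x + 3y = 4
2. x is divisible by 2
No

Even the single constraint (3x + 3y = 4) is infeasible over the integers.

  - 3x + 3y = 4: every term on the left is divisible by 3, so the LHS ≡ 0 (mod 3), but the RHS 4 is not — no integer solution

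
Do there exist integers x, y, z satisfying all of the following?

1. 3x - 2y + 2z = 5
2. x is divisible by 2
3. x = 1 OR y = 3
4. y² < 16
No

A contradictory subset is {3x - 2y + 2z = 5, x is divisible by 2}. No integer assignment can satisfy these jointly:

  - 3x - 2y + 2z = 5: is a linear equation tying the variables together
  - x is divisible by 2: restricts x to multiples of 2

Modular obstruction: writing x = 2x', every remaining term of the linear equation is divisible by 2, so the left side is ≡ 0 (mod 2); but the right side 5 ≡ 1 (mod 2). No integers can satisfy it.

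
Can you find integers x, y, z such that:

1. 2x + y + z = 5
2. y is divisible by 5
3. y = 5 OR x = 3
Yes

Take x = 3, y = 0, z = -1. Substituting into each constraint:
  (1) 2(3) + 0 + (-1) = 5 ✓
  (2) 0 = 5 × 0, remainder 0 ✓
  (3) x = 3, target 3 ✓ (second branch holds)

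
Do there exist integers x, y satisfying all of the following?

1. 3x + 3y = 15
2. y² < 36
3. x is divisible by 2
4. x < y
Yes

Take x = 0, y = 5. Substituting into each constraint:
  (1) 3(0) + 3(5) = 15 ✓
  (2) y² = (5)² = 25, and 25 < 36 ✓
  (3) 0 = 2 × 0, remainder 0 ✓
  (4) 0 < 5 ✓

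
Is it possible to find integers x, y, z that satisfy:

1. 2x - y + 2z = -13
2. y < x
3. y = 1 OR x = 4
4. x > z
Yes

Take x = 2, y = 1, z = -8. Substituting into each constraint:
  (1) 2(2) + (-1) + 2(-8) = -13 ✓
  (2) 1 < 2 ✓
  (3) y = 1, target 1 ✓ (first branch holds)
  (4) 2 > -8 ✓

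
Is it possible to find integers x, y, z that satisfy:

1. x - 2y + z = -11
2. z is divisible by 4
Yes

Take x = -11, y = 0, z = 0. Substituting into each constraint:
  (1) (-11) - 2(0) + 0 = -11 ✓
  (2) 0 = 4 × 0, remainder 0 ✓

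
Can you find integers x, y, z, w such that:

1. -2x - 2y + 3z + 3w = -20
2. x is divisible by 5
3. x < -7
Yes

Take x = -10, y = -1, z = 0, w = -14. Substituting into each constraint:
  (1) -2(-10) - 2(-1) + 3(0) + 3(-14) = -20 ✓
  (2) -10 = 5 × -2, remainder 0 ✓
  (3) -10 < -7 ✓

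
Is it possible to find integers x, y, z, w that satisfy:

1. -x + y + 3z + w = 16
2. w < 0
Yes

Take x = -17, y = 0, z = 0, w = -1. Substituting into each constraint:
  (1) 17 + 0 + 3(0) + (-1) = 16 ✓
  (2) -1 < 0 ✓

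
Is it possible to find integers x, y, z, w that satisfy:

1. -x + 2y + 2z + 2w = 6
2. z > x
Yes

Take x = 0, y = 2, z = 1, w = 0. Substituting into each constraint:
  (1) 0 + 2(2) + 2(1) + 2(0) = 6 ✓
  (2) 1 > 0 ✓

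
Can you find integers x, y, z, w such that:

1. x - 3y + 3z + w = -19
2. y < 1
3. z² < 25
Yes

Take x = -19, y = 0, z = 0, w = 0. Substituting into each constraint:
  (1) (-19) - 3(0) + 3(0) + 0 = -19 ✓
  (2) 0 < 1 ✓
  (3) z² = (0)² = 0, and 0 < 25 ✓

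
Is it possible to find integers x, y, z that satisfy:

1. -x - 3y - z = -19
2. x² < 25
Yes

Take x = 1, y = 6, z = 0. Substituting into each constraint:
  (1) (-1) - 3(6) + 0 = -19 ✓
  (2) x² = (1)² = 1, and 1 < 25 ✓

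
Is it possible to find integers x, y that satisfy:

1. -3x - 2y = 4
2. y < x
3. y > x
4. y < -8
No

A contradictory subset is {y < x, y > x}. No integer assignment can satisfy these jointly:

  - y < x: bounds one variable relative to another variable
  - y > x: bounds one variable relative to another variable

Direct contradiction: x > y and y > x cannot both hold.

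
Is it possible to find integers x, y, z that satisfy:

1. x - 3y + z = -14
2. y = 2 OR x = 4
Yes

Take x = -8, y = 2, z = 0. Substituting into each constraint:
  (1) (-8) - 3(2) + 0 = -14 ✓
  (2) y = 2, target 2 ✓ (first branch holds)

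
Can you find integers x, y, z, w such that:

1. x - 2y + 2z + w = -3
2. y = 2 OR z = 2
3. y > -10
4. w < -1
Yes

Take x = 1, y = 2, z = 1, w = -2. Substituting into each constraint:
  (1) 1 - 2(2) + 2(1) + (-2) = -3 ✓
  (2) y = 2, target 2 ✓ (first branch holds)
  (3) 2 > -10 ✓
  (4) -2 < -1 ✓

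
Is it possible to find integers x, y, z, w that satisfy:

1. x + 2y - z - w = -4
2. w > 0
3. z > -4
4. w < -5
No

A contradictory subset is {w > 0, w < -5}. No integer assignment can satisfy these jointly:

  - w > 0: bounds one variable relative to a constant
  - w < -5: bounds one variable relative to a constant

Direct contradiction: the bounds on w require w ≥ 1 and w ≤ -6 simultaneously, which is empty.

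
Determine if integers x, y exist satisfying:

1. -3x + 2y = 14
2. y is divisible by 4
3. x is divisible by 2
Yes

Take x = -2, y = 4. Substituting into each constraint:
  (1) -3(-2) + 2(4) = 14 ✓
  (2) 4 = 4 × 1, remainder 0 ✓
  (3) -2 = 2 × -1, remainder 0 ✓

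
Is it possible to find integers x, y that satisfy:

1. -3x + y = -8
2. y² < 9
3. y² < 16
Yes

Take x = 2, y = -2. Substituting into each constraint:
  (1) -3(2) + (-2) = -8 ✓
  (2) y² = (-2)² = 4, and 4 < 9 ✓
  (3) y² = (-2)² = 4, and 4 < 16 ✓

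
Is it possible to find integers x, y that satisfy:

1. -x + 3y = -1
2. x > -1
Yes

Take x = 1, y = 0. Substituting into each constraint:
  (1) (-1) + 3(0) = -1 ✓
  (2) 1 > -1 ✓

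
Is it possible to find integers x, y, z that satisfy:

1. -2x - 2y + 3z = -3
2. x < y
Yes

Take x = 1, y = 2, z = 1. Substituting into each constraint:
  (1) -2(1) - 2(2) + 3(1) = -3 ✓
  (2) 1 < 2 ✓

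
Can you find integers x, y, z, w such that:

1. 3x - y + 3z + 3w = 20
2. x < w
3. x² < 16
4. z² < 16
Yes

Take x = 3, y = 1, z = 0, w = 4. Substituting into each constraint:
  (1) 3(3) + (-1) + 3(0) + 3(4) = 20 ✓
  (2) 3 < 4 ✓
  (3) x² = (3)² = 9, and 9 < 16 ✓
  (4) z² = (0)² = 0, and 0 < 16 ✓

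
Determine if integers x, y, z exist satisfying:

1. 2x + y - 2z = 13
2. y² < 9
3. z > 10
Yes

Take x = 17, y = 1, z = 11. Substituting into each constraint:
  (1) 2(17) + 1 - 2(11) = 13 ✓
  (2) y² = (1)² = 1, and 1 < 9 ✓
  (3) 11 > 10 ✓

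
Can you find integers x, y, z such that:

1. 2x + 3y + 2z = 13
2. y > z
Yes

Take x = 5, y = 1, z = 0. Substituting into each constraint:
  (1) 2(5) + 3(1) + 2(0) = 13 ✓
  (2) 1 > 0 ✓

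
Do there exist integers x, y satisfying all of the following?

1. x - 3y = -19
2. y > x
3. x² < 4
Yes

Take x = -1, y = 6. Substituting into each constraint:
  (1) (-1) - 3(6) = -19 ✓
  (2) 6 > -1 ✓
  (3) x² = (-1)² = 1, and 1 < 4 ✓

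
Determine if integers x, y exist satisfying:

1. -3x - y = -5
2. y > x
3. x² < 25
Yes

Take x = 1, y = 2. Substituting into each constraint:
  (1) -3(1) + (-2) = -5 ✓
  (2) 2 > 1 ✓
  (3) x² = (1)² = 1, and 1 < 25 ✓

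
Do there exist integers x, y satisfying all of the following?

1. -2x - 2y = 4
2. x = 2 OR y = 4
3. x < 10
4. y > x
Yes

Take x = -6, y = 4. Substituting into each constraint:
  (1) -2(-6) - 2(4) = 4 ✓
  (2) y = 4, target 4 ✓ (second branch holds)
  (3) -6 < 10 ✓
  (4) 4 > -6 ✓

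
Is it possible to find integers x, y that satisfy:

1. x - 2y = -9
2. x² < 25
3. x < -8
No

A contradictory subset is {x² < 25, x < -8}. No integer assignment can satisfy these jointly:

  - x² < 25: restricts x to |x| ≤ 4
  - x < -8: bounds one variable relative to a constant

Direct contradiction: the bounds on x require x ≥ -4 and x ≤ -9 simultaneously, which is empty.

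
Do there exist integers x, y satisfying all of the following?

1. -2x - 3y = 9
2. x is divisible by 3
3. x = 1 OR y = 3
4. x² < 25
No

A contradictory subset is {-2x - 3y = 9, x = 1 OR y = 3, x² < 25}. No integer assignment can satisfy these jointly:

  - -2x - 3y = 9: is a linear equation tying the variables together
  - x = 1 OR y = 3: forces a choice: either x = 1 or y = 3
  - x² < 25: restricts x to |x| ≤ 4

Split on the disjunction (x = 1 OR y = 3):
  • If x = 1: with x = 1, every remaining term of the linear equation is divisible by 3, so the left side is ≡ 0 (mod 3); but the right side 11 ≡ 2 (mod 3). No integers can satisfy it.
  • If y = 3: the equation forces x = -9, but x² < 25 requires |x| ≤ 4.
Both branches are infeasible, so the system has no integer solution.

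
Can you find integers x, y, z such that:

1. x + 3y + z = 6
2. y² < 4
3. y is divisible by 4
Yes

Take x = 6, y = 0, z = 0. Substituting into each constraint:
  (1) 6 + 3(0) + 0 = 6 ✓
  (2) y² = (0)² = 0, and 0 < 4 ✓
  (3) 0 = 4 × 0, remainder 0 ✓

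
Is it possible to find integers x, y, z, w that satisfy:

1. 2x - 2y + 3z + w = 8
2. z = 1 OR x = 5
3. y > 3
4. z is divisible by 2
Yes

Take x = 5, y = 4, z = 2, w = 0. Substituting into each constraint:
  (1) 2(5) - 2(4) + 3(2) + 0 = 8 ✓
  (2) x = 5, target 5 ✓ (second branch holds)
  (3) 4 > 3 ✓
  (4) 2 = 2 × 1, remainder 0 ✓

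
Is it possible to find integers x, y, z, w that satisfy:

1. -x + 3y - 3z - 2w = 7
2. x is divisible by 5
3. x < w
Yes

Take x = 0, y = 3, z = 0, w = 1. Substituting into each constraint:
  (1) 0 + 3(3) - 3(0) - 2(1) = 7 ✓
  (2) 0 = 5 × 0, remainder 0 ✓
  (3) 0 < 1 ✓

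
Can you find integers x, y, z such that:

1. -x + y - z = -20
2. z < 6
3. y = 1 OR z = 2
Yes

Take x = 18, y = 0, z = 2. Substituting into each constraint:
  (1) (-18) + 0 + (-2) = -20 ✓
  (2) 2 < 6 ✓
  (3) z = 2, target 2 ✓ (second branch holds)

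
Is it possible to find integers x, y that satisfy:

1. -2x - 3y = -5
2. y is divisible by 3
Yes

Take x = 7, y = -3. Substituting into each constraint:
  (1) -2(7) - 3(-3) = -5 ✓
  (2) -3 = 3 × -1, remainder 0 ✓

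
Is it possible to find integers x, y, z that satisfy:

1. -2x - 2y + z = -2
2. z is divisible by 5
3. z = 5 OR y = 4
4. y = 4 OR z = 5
Yes

Take x = -3, y = 4, z = 0. Substituting into each constraint:
  (1) -2(-3) - 2(4) + 0 = -2 ✓
  (2) 0 = 5 × 0, remainder 0 ✓
  (3) y = 4, target 4 ✓ (second branch holds)
  (4) y = 4, target 4 ✓ (first branch holds)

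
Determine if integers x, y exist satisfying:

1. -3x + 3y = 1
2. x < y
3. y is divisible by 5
No

Even the single constraint (-3x + 3y = 1) is infeasible over the integers.

  - -3x + 3y = 1: every term on the left is divisible by 3, so the LHS ≡ 0 (mod 3), but the RHS 1 is not — no integer solution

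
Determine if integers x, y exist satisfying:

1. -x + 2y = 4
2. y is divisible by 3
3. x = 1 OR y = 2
No

The full constraint system is jointly infeasible over the integers. Each constraint and what it forces:

  - -x + 2y = 4: is a linear equation tying the variables together
  - y is divisible by 3: restricts y to multiples of 3
  - x = 1 OR y = 2: forces a choice: either x = 1 or y = 2

Split on the disjunction (x = 1 OR y = 2):
  • If x = 1: with x = 1, writing y = 3y', every remaining term of the linear equation is divisible by 6, so the left side is ≡ 0 (mod 6); but the right side 5 ≡ 5 (mod 6). No integers can satisfy it.
  • If y = 2: this contradicts the divisibility constraint — 2 is not a multiple of 3.
Both branches are infeasible, so the system has no integer solution.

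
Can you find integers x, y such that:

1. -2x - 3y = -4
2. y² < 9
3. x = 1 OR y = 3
No

The full constraint system is jointly infeasible over the integers. Each constraint and what it forces:

  - -2x - 3y = -4: is a linear equation tying the variables together
  - y² < 9: restricts y to |y| ≤ 2
  - x = 1 OR y = 3: forces a choice: either x = 1 or y = 3

Split on the disjunction (x = 1 OR y = 3):
  • If x = 1: with x = 1, every remaining term of the linear equation is divisible by 3, so the left side is ≡ 0 (mod 3); but the right side -2 ≡ 1 (mod 3). No integers can satisfy it.
  • If y = 3: this contradicts y² < 9, which requires |y| ≤ 2.
Both branches are infeasible, so the system has no integer solution.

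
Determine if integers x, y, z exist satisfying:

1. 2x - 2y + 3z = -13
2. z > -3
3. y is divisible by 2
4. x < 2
Yes

Take x = -8, y = 0, z = 1. Substituting into each constraint:
  (1) 2(-8) - 2(0) + 3(1) = -13 ✓
  (2) 1 > -3 ✓
  (3) 0 = 2 × 0, remainder 0 ✓
  (4) -8 < 2 ✓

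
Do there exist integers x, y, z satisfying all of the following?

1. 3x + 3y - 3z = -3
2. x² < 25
Yes

Take x = 0, y = 0, z = 1. Substituting into each constraint:
  (1) 3(0) + 3(0) - 3(1) = -3 ✓
  (2) x² = (0)² = 0, and 0 < 25 ✓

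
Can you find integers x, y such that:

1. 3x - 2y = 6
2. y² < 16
Yes

Take x = 2, y = 0. Substituting into each constraint:
  (1) 3(2) - 2(0) = 6 ✓
  (2) y² = (0)² = 0, and 0 < 16 ✓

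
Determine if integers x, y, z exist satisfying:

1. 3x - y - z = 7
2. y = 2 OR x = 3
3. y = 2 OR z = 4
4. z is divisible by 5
Yes

Take x = 3, y = 2, z = 0. Substituting into each constraint:
  (1) 3(3) + (-2) + 0 = 7 ✓
  (2) y = 2, target 2 ✓ (first branch holds)
  (3) y = 2, target 2 ✓ (first branch holds)
  (4) 0 = 5 × 0, remainder 0 ✓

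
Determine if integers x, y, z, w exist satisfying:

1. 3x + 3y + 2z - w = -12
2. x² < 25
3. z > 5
Yes

Take x = 0, y = -8, z = 6, w = 0. Substituting into each constraint:
  (1) 3(0) + 3(-8) + 2(6) + 0 = -12 ✓
  (2) x² = (0)² = 0, and 0 < 25 ✓
  (3) 6 > 5 ✓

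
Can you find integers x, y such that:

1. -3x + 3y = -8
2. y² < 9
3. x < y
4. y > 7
No

Even the single constraint (-3x + 3y = -8) is infeasible over the integers.

  - -3x + 3y = -8: every term on the left is divisible by 3, so the LHS ≡ 0 (mod 3), but the RHS -8 is not — no integer solution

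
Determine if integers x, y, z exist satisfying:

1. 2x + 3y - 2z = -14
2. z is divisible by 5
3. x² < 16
Yes

Take x = 2, y = -6, z = 0. Substituting into each constraint:
  (1) 2(2) + 3(-6) - 2(0) = -14 ✓
  (2) 0 = 5 × 0, remainder 0 ✓
  (3) x² = (2)² = 4, and 4 < 16 ✓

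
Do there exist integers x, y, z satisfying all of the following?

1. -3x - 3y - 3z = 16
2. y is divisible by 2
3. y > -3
No

Even the single constraint (-3x - 3y - 3z = 16) is infeasible over the integers.

  - -3x - 3y - 3z = 16: every term on the left is divisible by 3, so the LHS ≡ 0 (mod 3), but the RHS 16 is not — no integer solution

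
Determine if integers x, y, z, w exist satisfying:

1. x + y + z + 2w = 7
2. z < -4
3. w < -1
Yes

Take x = 0, y = 16, z = -5, w = -2. Substituting into each constraint:
  (1) 0 + 16 + (-5) + 2(-2) = 7 ✓
  (2) -5 < -4 ✓
  (3) -2 < -1 ✓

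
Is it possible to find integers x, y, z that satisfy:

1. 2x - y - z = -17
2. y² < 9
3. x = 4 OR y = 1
Yes

Take x = 4, y = -1, z = 26. Substituting into each constraint:
  (1) 2(4) + 1 + (-26) = -17 ✓
  (2) y² = (-1)² = 1, and 1 < 9 ✓
  (3) x = 4, target 4 ✓ (first branch holds)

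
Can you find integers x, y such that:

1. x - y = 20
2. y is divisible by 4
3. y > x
No

A contradictory subset is {x - y = 20, y > x}. No integer assignment can satisfy these jointly:

  - x - y = 20: is a linear equation tying the variables together
  - y > x: bounds one variable relative to another variable

From the equation, x − y = 20, i.e. y − x = -20; but y > x requires y − x ≥ 1. Contradiction.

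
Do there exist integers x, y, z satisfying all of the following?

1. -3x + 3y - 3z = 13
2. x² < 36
No

Even the single constraint (-3x + 3y - 3z = 13) is infeasible over the integers.

  - -3x + 3y - 3z = 13: every term on the left is divisible by 3, so the LHS ≡ 0 (mod 3), but the RHS 13 is not — no integer solution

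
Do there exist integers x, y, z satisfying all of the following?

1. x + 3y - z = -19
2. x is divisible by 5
Yes

Take x = 0, y = -6, z = 1. Substituting into each constraint:
  (1) 0 + 3(-6) + (-1) = -19 ✓
  (2) 0 = 5 × 0, remainder 0 ✓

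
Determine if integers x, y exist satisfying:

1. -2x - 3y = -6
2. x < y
Yes

Take x = 0, y = 2. Substituting into each constraint:
  (1) -2(0) - 3(2) = -6 ✓
  (2) 0 < 2 ✓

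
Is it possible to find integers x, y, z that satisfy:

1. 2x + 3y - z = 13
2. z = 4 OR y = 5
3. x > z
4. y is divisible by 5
Yes

Take x = -3, y = 5, z = -4. Substituting into each constraint:
  (1) 2(-3) + 3(5) + 4 = 13 ✓
  (2) y = 5, target 5 ✓ (second branch holds)
  (3) -3 > -4 ✓
  (4) 5 = 5 × 1, remainder 0 ✓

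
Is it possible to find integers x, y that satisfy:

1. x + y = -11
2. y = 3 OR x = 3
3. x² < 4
No

The full constraint system is jointly infeasible over the integers. Each constraint and what it forces:

  - x + y = -11: is a linear equation tying the variables together
  - y = 3 OR x = 3: forces a choice: either y = 3 or x = 3
  - x² < 4: restricts x to |x| ≤ 1

Split on the disjunction (y = 3 OR x = 3):
  • If y = 3: the equation forces x = -14, but x² < 4 requires |x| ≤ 1.
  • If x = 3: this contradicts x² < 4, which requires |x| ≤ 1.
Both branches are infeasible, so the system has no integer solution.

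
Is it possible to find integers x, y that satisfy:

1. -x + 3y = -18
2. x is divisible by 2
Yes

Take x = 0, y = -6. Substituting into each constraint:
  (1) 0 + 3(-6) = -18 ✓
  (2) 0 = 2 × 0, remainder 0 ✓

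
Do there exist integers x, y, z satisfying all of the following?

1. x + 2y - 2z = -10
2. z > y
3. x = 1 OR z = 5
Yes

Take x = 0, y = 0, z = 5. Substituting into each constraint:
  (1) 0 + 2(0) - 2(5) = -10 ✓
  (2) 5 > 0 ✓
  (3) z = 5, target 5 ✓ (second branch holds)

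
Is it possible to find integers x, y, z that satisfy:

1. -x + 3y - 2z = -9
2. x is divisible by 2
Yes

Take x = 0, y = -3, z = 0. Substituting into each constraint:
  (1) 0 + 3(-3) - 2(0) = -9 ✓
  (2) 0 = 2 × 0, remainder 0 ✓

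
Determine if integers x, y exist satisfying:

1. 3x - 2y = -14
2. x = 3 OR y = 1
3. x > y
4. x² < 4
No

A contradictory subset is {3x - 2y = -14, x = 3 OR y = 1, x > y}. No integer assignment can satisfy these jointly:

  - 3x - 2y = -14: is a linear equation tying the variables together
  - x = 3 OR y = 1: forces a choice: either x = 3 or y = 1
  - x > y: bounds one variable relative to another variable

Split on the disjunction (x = 3 OR y = 1):
  • If x = 3: with x = 3, every remaining term of the linear equation is divisible by 2, so the left side is ≡ 0 (mod 2); but the right side -23 ≡ 1 (mod 2). No integers can satisfy it.
  • If y = 1: the equation forces x = -4, giving (y, x) = (1, -4), which violates x > y.
Both branches are infeasible, so the system has no integer solution.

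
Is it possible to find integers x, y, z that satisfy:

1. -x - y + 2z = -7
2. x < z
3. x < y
Yes

Take x = 0, y = 9, z = 1. Substituting into each constraint:
  (1) 0 + (-9) + 2(1) = -7 ✓
  (2) 0 < 1 ✓
  (3) 0 < 9 ✓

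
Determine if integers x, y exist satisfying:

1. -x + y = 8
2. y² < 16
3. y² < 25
Yes

Take x = -8, y = 0. Substituting into each constraint:
  (1) 8 + 0 = 8 ✓
  (2) y² = (0)² = 0, and 0 < 16 ✓
  (3) y² = (0)² = 0, and 0 < 25 ✓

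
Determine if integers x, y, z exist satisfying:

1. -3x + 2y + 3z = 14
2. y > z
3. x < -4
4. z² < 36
Yes

Take x = -9, y = -2, z = -3. Substituting into each constraint:
  (1) -3(-9) + 2(-2) + 3(-3) = 14 ✓
  (2) -2 > -3 ✓
  (3) -9 < -4 ✓
  (4) z² = (-3)² = 9, and 9 < 36 ✓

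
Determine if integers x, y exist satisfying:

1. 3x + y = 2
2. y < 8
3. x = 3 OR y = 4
Yes

Take x = 3, y = -7. Substituting into each constraint:
  (1) 3(3) + (-7) = 2 ✓
  (2) -7 < 8 ✓
  (3) x = 3, target 3 ✓ (first branch holds)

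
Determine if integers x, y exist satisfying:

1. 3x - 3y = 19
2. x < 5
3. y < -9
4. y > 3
No

Even the single constraint (3x - 3y = 19) is infeasible over the integers.

  - 3x - 3y = 19: every term on the left is divisible by 3, so the LHS ≡ 0 (mod 3), but the RHS 19 is not — no integer solution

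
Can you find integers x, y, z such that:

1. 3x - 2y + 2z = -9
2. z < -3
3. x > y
Yes

Take x = 1, y = 0, z = -6. Substituting into each constraint:
  (1) 3(1) - 2(0) + 2(-6) = -9 ✓
  (2) -6 < -3 ✓
  (3) 1 > 0 ✓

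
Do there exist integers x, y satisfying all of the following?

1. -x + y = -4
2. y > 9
Yes

Take x = 14, y = 10. Substituting into each constraint:
  (1) (-14) + 10 = -4 ✓
  (2) 10 > 9 ✓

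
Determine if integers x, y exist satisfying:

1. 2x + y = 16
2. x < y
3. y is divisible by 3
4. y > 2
Yes

Take x = 5, y = 6. Substituting into each constraint:
  (1) 2(5) + 6 = 16 ✓
  (2) 5 < 6 ✓
  (3) 6 = 3 × 2, remainder 0 ✓
  (4) 6 > 2 ✓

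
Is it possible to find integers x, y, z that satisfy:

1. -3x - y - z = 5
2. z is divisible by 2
Yes

Take x = 0, y = -5, z = 0. Substituting into each constraint:
  (1) -3(0) + 5 + 0 = 5 ✓
  (2) 0 = 2 × 0, remainder 0 ✓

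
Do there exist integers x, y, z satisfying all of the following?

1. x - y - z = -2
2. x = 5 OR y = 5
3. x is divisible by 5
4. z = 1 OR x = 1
Yes

Take x = 5, y = 6, z = 1. Substituting into each constraint:
  (1) 5 + (-6) + (-1) = -2 ✓
  (2) x = 5, target 5 ✓ (first branch holds)
  (3) 5 = 5 × 1, remainder 0 ✓
  (4) z = 1, target 1 ✓ (first branch holds)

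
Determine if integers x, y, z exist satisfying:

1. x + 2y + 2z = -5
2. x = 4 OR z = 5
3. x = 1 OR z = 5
Yes

Take x = -15, y = 0, z = 5. Substituting into each constraint:
  (1) (-15) + 2(0) + 2(5) = -5 ✓
  (2) z = 5, target 5 ✓ (second branch holds)
  (3) z = 5, target 5 ✓ (second branch holds)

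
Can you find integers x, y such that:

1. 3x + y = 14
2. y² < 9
Yes

Take x = 4, y = 2. Substituting into each constraint:
  (1) 3(4) + 2 = 14 ✓
  (2) y² = (2)² = 4, and 4 < 9 ✓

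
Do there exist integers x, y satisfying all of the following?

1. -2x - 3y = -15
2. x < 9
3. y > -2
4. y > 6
Yes

Take x = -3, y = 7. Substituting into each constraint:
  (1) -2(-3) - 3(7) = -15 ✓
  (2) -3 < 9 ✓
  (3) 7 > -2 ✓
  (4) 7 > 6 ✓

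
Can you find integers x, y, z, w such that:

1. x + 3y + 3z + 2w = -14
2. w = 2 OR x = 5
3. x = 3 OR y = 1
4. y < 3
Yes

Take x = -21, y = 1, z = 0, w = 2. Substituting into each constraint:
  (1) (-21) + 3(1) + 3(0) + 2(2) = -14 ✓
  (2) w = 2, target 2 ✓ (first branch holds)
  (3) y = 1, target 1 ✓ (second branch holds)
  (4) 1 < 3 ✓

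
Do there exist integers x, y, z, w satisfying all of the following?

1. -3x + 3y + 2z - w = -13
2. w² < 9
Yes

Take x = 1, y = 0, z = -5, w = 0. Substituting into each constraint:
  (1) -3(1) + 3(0) + 2(-5) + 0 = -13 ✓
  (2) w² = (0)² = 0, and 0 < 9 ✓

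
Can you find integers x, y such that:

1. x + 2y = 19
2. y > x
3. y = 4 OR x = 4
No

The full constraint system is jointly infeasible over the integers. Each constraint and what it forces:

  - x + 2y = 19: is a linear equation tying the variables together
  - y > x: bounds one variable relative to another variable
  - y = 4 OR x = 4: forces a choice: either y = 4 or x = 4

Split on the disjunction (y = 4 OR x = 4):
  • If y = 4: the equation forces x = 11, giving (y, x) = (4, 11), which violates y > x.
  • If x = 4: with x = 4, every remaining term of the linear equation is divisible by 2, so the left side is ≡ 0 (mod 2); but the right side 15 ≡ 1 (mod 2). No integers can satisfy it.
Both branches are infeasible, so the system has no integer solution.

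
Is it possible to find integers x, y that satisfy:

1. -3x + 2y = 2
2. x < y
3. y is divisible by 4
Yes

Take x = 2, y = 4. Substituting into each constraint:
  (1) -3(2) + 2(4) = 2 ✓
  (2) 2 < 4 ✓
  (3) 4 = 4 × 1, remainder 0 ✓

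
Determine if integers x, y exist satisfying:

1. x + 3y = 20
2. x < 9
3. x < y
Yes

Take x = 2, y = 6. Substituting into each constraint:
  (1) 2 + 3(6) = 20 ✓
  (2) 2 < 9 ✓
  (3) 2 < 6 ✓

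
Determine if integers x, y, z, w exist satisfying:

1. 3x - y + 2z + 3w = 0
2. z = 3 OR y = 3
Yes

Take x = 1, y = 3, z = 0, w = 0. Substituting into each constraint:
  (1) 3(1) + (-3) + 2(0) + 3(0) = 0 ✓
  (2) y = 3, target 3 ✓ (second branch holds)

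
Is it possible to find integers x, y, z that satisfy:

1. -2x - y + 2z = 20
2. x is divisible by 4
Yes

Take x = 0, y = -20, z = 0. Substituting into each constraint:
  (1) -2(0) + 20 + 2(0) = 20 ✓
  (2) 0 = 4 × 0, remainder 0 ✓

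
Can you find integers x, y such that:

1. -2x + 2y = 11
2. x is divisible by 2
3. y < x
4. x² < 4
No

Even the single constraint (-2x + 2y = 11) is infeasible over the integers.

  - -2x + 2y = 11: every term on the left is divisible by 2, so the LHS ≡ 0 (mod 2), but the RHS 11 is not — no integer solution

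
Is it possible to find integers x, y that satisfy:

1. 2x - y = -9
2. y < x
Yes

Take x = -10, y = -11. Substituting into each constraint:
  (1) 2(-10) + 11 = -9 ✓
  (2) -11 < -10 ✓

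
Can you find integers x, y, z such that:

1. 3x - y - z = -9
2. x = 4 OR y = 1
Yes

Take x = 4, y = 0, z = 21. Substituting into each constraint:
  (1) 3(4) + 0 + (-21) = -9 ✓
  (2) x = 4, target 4 ✓ (first branch holds)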